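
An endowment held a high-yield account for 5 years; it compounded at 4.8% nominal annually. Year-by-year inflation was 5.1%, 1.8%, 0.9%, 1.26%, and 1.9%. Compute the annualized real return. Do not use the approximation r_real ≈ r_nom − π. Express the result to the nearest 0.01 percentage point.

2.56%

Cumulative inflation factor: 1.051 × 1.018 × 1.009 × 1.0126 × 1.019 ≈ 1.11392.
Nominal growth factor: 1.26417. Real growth factor = 1.26417 / 1.11392 ≈ 1.13489.
Annualized: 1.13489^(1/5) − 1 ≈ 0.02563.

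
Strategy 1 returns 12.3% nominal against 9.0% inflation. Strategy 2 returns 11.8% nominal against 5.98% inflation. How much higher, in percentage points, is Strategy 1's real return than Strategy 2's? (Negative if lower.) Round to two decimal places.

-2.46

Strategy 1 real return: 1.123/1.090 − 1 = 3.028%.
Strategy 2 real return: 1.118/1.0598 − 1 = 5.492%.
Difference: 3.028 − 5.492 = -2.464 pp.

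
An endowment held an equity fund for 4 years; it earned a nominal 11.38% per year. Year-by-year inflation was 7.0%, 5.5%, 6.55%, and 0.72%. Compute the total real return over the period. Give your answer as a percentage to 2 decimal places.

27.04%

Cumulative inflation factor: 1.070 × 1.055 × 1.0655 × 1.0072 ≈ 1.21145.
Nominal growth factor: 1.53897. Real growth factor = 1.53897 / 1.21145 ≈ 1.27035.
Total real return ≈ 27.0350%.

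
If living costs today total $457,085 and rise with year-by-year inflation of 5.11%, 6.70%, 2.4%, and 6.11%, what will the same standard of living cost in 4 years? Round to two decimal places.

Cumulative price-level factor: 1.0511 × 1.0670 × 1.024 × 1.0611 ≈ 1.2186099692.
Multiplying $457,085 by the price-level factor gives the future nominal sum.

$557,008.34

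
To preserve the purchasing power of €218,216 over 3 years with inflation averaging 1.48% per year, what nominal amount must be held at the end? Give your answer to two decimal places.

Cumulative price-level factor: (1+1.48%)^3 ≈ 1.0450603618.
The nominal amount required is €218,216 scaled up by that factor.

€228,048.89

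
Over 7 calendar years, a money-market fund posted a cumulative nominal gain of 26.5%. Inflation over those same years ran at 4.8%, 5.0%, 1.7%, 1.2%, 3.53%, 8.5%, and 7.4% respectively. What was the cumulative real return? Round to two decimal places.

Cumulative inflation factor: 1.048 × 1.050 × 1.017 × 1.012 × 1.0353 × 1.085 × 1.074 ≈ 1.36632.
Nominal growth factor: 1.26500. Real growth factor = 1.26500 / 1.36632 ≈ 0.92584.
Total real return ≈ -7.4155%.

-7.42%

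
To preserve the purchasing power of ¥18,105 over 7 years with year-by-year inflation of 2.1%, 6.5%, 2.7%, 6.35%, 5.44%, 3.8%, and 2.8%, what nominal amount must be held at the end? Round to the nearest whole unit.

Cumulative price-level factor: 1.021 × 1.065 × 1.027 × 1.0635 × 1.0544 × 1.038 × 1.028 ≈ 1.3362236469.
The nominal amount required is ¥18,105 scaled up by that factor.

¥24,192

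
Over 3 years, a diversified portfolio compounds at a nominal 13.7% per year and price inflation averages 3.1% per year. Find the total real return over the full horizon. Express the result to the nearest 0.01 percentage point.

34.12%

The annual real rate is (1+13.7%)/(1+3.1%) − 1 = 10.2813%.
Compounded over 3 years: (1 + 0.102813)^3 − 1 ≈ 0.34124.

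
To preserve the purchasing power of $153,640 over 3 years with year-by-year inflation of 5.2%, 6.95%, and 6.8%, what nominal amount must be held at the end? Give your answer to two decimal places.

Cumulative price-level factor: 1.052 × 1.0695 × 1.068 = 1.201621752.
Multiplying $153,640 by the price-level factor gives the future nominal sum.

$184,617.17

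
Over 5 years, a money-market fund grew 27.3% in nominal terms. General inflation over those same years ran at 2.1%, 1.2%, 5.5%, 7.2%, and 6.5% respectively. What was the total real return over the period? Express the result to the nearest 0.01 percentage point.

2.29%

Cumulative inflation factor: 1.021 × 1.012 × 1.055 × 1.072 × 1.065 ≈ 1.24452.
Nominal growth factor: 1.27300. Real growth factor = 1.27300 / 1.24452 ≈ 1.02288.
Total real return ≈ 2.2881%.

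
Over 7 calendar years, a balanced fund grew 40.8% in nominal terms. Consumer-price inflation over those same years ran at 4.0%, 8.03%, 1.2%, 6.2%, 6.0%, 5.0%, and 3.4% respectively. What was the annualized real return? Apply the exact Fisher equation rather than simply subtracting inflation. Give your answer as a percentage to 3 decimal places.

0.188%

Cumulative inflation factor: 1.040 × 1.0803 × 1.012 × 1.062 × 1.060 × 1.050 × 1.034 ≈ 1.38963.
Nominal growth factor: 1.40800. Real growth factor = 1.40800 / 1.38963 ≈ 1.01322.
Annualized: 1.01322^(1/7) − 1 ≈ 0.00188.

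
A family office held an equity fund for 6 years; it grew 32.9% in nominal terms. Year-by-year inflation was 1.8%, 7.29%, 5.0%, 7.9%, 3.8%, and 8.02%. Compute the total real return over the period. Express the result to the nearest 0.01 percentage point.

Cumulative inflation factor: 1.018 × 1.0729 × 1.050 × 1.079 × 1.038 × 1.0802 ≈ 1.38746.
Nominal growth factor: 1.32900. Real growth factor = 1.32900 / 1.38746 ≈ 0.95787.
Total real return ≈ -4.2132%.

-4.21%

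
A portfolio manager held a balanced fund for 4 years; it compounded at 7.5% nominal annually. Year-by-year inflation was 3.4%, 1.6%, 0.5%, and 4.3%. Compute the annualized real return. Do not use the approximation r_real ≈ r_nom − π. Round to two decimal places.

Cumulative inflation factor: 1.034 × 1.016 × 1.005 × 1.043 ≈ 1.10120.
Nominal growth factor: 1.33547. Real growth factor = 1.33547 / 1.10120 ≈ 1.21274.
Annualized: 1.21274^(1/4) − 1 ≈ 0.04940.

4.94%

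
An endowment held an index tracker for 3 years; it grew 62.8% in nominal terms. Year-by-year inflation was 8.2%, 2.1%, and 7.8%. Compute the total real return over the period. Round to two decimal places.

36.70%

Cumulative inflation factor: 1.082 × 1.021 × 1.078 ≈ 1.19089.
Nominal growth factor: 1.62800. Real growth factor = 1.62800 / 1.19089 ≈ 1.36704.
Total real return ≈ 36.7044%.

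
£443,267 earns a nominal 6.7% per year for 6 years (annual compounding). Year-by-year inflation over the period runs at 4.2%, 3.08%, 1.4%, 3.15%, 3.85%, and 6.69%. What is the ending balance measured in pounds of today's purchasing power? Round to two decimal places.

Nominal value at maturity: £443,267 × (1 + 6.7%)^6 ≈ £654,111.70.
Price-level factor over 6 years: 1.042 × 1.0308 × 1.014 × 1.0315 × 1.0385 × 1.0669 ≈ 1.2447425400.
Dividing the nominal maturity value by the price-level factor gives the value in today's money.

£525,499.59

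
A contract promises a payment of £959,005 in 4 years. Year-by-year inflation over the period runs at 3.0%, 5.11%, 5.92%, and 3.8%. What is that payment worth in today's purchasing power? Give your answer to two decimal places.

Price-level factor over 4 years: 1.030 × 1.0511 × 1.0592 × 1.038 ≈ 1.1903004188.
Purchasing power today: £959,005 divided by that factor.

£805,683.16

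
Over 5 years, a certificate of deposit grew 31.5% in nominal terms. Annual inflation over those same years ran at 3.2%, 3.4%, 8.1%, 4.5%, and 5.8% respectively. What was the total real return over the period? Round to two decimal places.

Cumulative inflation factor: 1.032 × 1.034 × 1.081 × 1.045 × 1.058 ≈ 1.27535.
Nominal growth factor: 1.31500. Real growth factor = 1.31500 / 1.27535 ≈ 1.03109.
Total real return ≈ 3.1093%.

3.11%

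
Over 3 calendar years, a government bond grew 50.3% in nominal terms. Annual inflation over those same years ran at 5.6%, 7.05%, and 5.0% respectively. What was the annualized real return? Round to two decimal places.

Cumulative inflation factor: 1.056 × 1.0705 × 1.050 ≈ 1.18697.
Nominal growth factor: 1.50300. Real growth factor = 1.50300 / 1.18697 ≈ 1.26625.
Annualized: 1.26625^(1/3) − 1 ≈ 0.08186.

8.19%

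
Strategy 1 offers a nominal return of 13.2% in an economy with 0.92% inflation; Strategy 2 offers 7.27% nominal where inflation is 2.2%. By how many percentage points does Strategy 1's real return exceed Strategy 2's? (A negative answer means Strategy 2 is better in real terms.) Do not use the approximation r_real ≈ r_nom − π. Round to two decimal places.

7.21

Strategy 1 real return: 1.132/1.0092 − 1 = 12.168%.
Strategy 2 real return: 1.0727/1.022 − 1 = 4.961%.
Difference: 12.168 − 4.961 = 7.207 pp.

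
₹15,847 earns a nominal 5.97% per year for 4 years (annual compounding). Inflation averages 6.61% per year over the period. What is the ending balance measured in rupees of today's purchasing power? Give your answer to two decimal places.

Nominal value at maturity: ₹15,847 × (1 + 5.97%)^4 ≈ ₹19,983.83.
Price-level factor over 4 years: (1 + 6.61%)^4 ≈ 1.2917895691.
The maturity value deflated by that factor is the answer in today's purchasing power.

₹15,469.88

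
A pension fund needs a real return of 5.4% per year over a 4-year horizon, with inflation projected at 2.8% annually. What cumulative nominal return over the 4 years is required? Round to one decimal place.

Required annual nominal rate: (1+5.4%)(1+2.8%) − 1 = 8.3512%.
Cumulative over 4 years: (1 + 0.083512)^4 − 1 ≈ 0.37827.

37.8%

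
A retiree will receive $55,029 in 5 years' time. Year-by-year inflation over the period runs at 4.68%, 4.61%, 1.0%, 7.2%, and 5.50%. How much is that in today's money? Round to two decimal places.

Price-level factor over 5 years: 1.0468 × 1.0461 × 1.010 × 1.072 × 1.0550 ≈ 1.2508508697.
Purchasing power today: $55,029 divided by that factor.

$43,993.25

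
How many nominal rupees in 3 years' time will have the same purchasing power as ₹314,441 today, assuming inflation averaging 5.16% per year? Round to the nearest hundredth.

₹365,671.32

Cumulative price-level factor: (1+5.16%)^3 ≈ 1.1629250681.
The nominal amount required is ₹314,441 scaled up by that factor.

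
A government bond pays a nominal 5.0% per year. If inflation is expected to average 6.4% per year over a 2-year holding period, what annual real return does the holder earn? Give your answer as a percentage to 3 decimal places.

-1.316%

With constant rates the annual real return is the same each year: (1+5.0%)/(1+6.4%) − 1 = -0.01316.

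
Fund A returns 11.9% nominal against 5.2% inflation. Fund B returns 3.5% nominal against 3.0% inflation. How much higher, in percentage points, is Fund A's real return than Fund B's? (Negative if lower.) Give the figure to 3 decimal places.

Fund A real return: 1.119/1.052 − 1 = 6.3688%.
Fund B real return: 1.035/1.030 − 1 = 0.4854%.
Difference: 6.3688 − 0.4854 = 5.8834 pp.

5.883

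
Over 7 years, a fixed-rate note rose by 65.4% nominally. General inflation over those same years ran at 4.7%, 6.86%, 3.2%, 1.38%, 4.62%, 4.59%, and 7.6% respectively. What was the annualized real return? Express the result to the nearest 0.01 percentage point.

Cumulative inflation factor: 1.047 × 1.0686 × 1.032 × 1.0138 × 1.0462 × 1.0459 × 1.076 ≈ 1.37820.
Nominal growth factor: 1.65400. Real growth factor = 1.65400 / 1.37820 ≈ 1.20012.
Annualized: 1.20012^(1/7) − 1 ≈ 0.02640.

2.64%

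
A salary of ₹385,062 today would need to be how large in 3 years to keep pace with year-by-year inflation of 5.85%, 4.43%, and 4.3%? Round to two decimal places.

Cumulative price-level factor: 1.0585 × 1.0443 × 1.043 ≈ 1.1529233867.
The nominal amount required is ₹385,062 scaled up by that factor.

₹443,946.99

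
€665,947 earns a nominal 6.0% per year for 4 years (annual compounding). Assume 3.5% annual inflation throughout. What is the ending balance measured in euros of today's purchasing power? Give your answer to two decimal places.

Nominal value at maturity: €665,947 × (1 + 6.0%)^4 ≈ €840,742.74.
Price-level factor over 4 years: (1 + 3.5%)^4 ≈ 1.1475230006.
Dividing the nominal maturity value by the price-level factor gives the value in today's money.

€732,658.73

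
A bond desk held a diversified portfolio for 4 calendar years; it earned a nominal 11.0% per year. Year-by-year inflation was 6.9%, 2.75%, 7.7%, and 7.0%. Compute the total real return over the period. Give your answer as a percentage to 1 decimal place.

19.9%

Cumulative inflation factor: 1.069 × 1.0275 × 1.077 × 1.070 ≈ 1.26578.
Nominal growth factor: 1.51807. Real growth factor = 1.51807 / 1.26578 ≈ 1.19931.
Total real return ≈ 19.9314%.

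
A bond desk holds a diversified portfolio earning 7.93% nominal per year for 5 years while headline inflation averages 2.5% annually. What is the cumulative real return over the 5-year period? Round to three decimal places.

The annual real rate is (1+7.93%)/(1+2.5%) − 1 = 5.2976%.
Compounded over 5 years: (1 + 0.052976)^5 − 1 ≈ 0.29447.

29.447%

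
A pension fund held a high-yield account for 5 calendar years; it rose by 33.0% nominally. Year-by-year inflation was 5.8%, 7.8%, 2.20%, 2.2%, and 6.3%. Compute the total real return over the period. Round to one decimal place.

5.0%

Cumulative inflation factor: 1.058 × 1.078 × 1.0220 × 1.022 × 1.063 ≈ 1.26631.
Nominal growth factor: 1.33000. Real growth factor = 1.33000 / 1.26631 ≈ 1.05030.
Total real return ≈ 5.0297%.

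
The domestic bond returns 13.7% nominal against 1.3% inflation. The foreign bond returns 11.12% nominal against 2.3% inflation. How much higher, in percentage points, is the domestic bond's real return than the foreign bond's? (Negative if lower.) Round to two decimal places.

The domestic bond real return: 1.137/1.013 − 1 = 12.241%.
The foreign bond real return: 1.1112/1.023 − 1 = 8.622%.
Difference: 12.241 − 8.622 = 3.619 pp.

3.62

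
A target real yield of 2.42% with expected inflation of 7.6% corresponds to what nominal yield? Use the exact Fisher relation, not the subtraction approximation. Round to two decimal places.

By the Fisher equation, 1 + r_nom = (1 + 2.42%)(1 + 7.6%) = 1.0242 × 1.076 = 1.1020392.
So r_nom = 10.20392%.

10.20%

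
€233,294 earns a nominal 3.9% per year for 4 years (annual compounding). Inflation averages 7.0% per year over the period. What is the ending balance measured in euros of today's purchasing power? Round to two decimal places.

€207,410.46

Nominal value at maturity: €233,294 × (1 + 3.9%)^4 ≈ €271,872.80.
Price-level factor over 4 years: (1 + 7.0%)^4 = 1.31079601.
The maturity value deflated by that factor is the answer in today's purchasing power.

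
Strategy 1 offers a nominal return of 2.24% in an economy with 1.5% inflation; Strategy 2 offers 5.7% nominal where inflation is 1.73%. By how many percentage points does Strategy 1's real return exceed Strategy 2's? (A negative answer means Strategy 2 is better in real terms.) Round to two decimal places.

Strategy 1 real return: 1.0224/1.015 − 1 = 0.729%.
Strategy 2 real return: 1.057/1.0173 − 1 = 3.902%.
Difference: 0.729 − 3.902 = -3.173 pp.

-3.17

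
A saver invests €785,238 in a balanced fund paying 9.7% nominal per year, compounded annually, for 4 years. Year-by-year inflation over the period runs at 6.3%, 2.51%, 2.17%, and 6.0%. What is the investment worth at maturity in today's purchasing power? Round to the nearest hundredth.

Nominal value at maturity: €785,238 × (1 + 9.7%)^4 ≈ €1,137,176.35.
Price-level factor over 4 years: 1.063 × 1.0251 × 1.0217 × 1.060 ≈ 1.1801270273.
Dividing the nominal maturity value by the price-level factor gives the value in today's money.

€963,605.04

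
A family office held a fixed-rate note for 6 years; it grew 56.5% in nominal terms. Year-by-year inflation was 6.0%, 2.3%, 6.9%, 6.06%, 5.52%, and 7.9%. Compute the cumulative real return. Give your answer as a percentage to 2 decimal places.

Cumulative inflation factor: 1.060 × 1.023 × 1.069 × 1.0606 × 1.0552 × 1.079 ≈ 1.39980.
Nominal growth factor: 1.56500. Real growth factor = 1.56500 / 1.39980 ≈ 1.11801.
Total real return ≈ 11.8014%.

11.80%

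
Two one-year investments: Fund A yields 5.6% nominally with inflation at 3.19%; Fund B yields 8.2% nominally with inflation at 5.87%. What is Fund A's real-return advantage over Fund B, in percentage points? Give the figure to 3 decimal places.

Fund A real return: 1.056/1.0319 − 1 = 2.3355%.
Fund B real return: 1.082/1.0587 − 1 = 2.2008%.
Difference: 2.3355 − 2.2008 = 0.1347 pp.

0.135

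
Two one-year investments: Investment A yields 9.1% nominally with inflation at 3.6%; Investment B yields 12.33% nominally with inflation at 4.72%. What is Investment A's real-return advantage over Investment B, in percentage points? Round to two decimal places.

-1.96

Investment A real return: 1.091/1.036 − 1 = 5.309%.
Investment B real return: 1.1233/1.0472 − 1 = 7.267%.
Difference: 5.309 − 7.267 = -1.958 pp.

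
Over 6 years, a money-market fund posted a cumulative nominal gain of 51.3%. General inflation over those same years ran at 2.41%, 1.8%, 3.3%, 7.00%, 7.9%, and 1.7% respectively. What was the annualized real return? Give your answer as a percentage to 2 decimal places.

Cumulative inflation factor: 1.0241 × 1.018 × 1.033 × 1.0700 × 1.079 × 1.017 ≈ 1.26449.
Nominal growth factor: 1.51300. Real growth factor = 1.51300 / 1.26449 ≈ 1.19653.
Annualized: 1.19653^(1/6) − 1 ≈ 0.03036.

3.04%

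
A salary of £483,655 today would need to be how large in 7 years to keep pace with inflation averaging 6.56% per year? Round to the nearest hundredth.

£754,562.41

Cumulative price-level factor: (1+6.56%)^7 ≈ 1.5601253110.
The nominal amount required is £483,655 scaled up by that factor.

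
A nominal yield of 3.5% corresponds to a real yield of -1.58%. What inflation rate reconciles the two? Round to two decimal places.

5.16%

From (1+r_nom) = (1+r_real)(1+π), we get 1+π = (1 + 3.5%)/(1 − 1.58%) = 1.035/0.9842 ≈ 1.05162.
So π ≈ 5.1616%.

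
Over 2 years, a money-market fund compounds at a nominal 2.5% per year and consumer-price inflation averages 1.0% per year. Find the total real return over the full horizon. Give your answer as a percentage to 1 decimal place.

The annual real rate is (1+2.5%)/(1+1.0%) − 1 = 1.4851%.
Compounded over 2 years: (1 + 0.014851)^2 − 1 ≈ 0.02992.

3.0%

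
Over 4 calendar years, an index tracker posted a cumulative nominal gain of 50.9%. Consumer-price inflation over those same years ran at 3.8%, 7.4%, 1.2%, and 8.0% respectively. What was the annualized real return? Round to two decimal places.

Cumulative inflation factor: 1.038 × 1.074 × 1.012 × 1.080 ≈ 1.21844.
Nominal growth factor: 1.50900. Real growth factor = 1.50900 / 1.21844 ≈ 1.23846.
Annualized: 1.23846^(1/4) − 1 ≈ 0.05492.

5.49%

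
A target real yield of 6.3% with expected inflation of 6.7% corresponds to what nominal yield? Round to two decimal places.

By the Fisher equation, 1 + r_nom = (1 + 6.3%)(1 + 6.7%) = 1.063 × 1.067 = 1.134221.
So r_nom = 13.4221%.

13.42%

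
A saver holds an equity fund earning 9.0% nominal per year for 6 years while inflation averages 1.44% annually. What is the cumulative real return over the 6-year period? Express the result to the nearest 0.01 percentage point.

The annual real rate is (1+9.0%)/(1+1.44%) − 1 = 7.4527%.
Compounded over 6 years: (1 + 0.074527)^6 − 1 ≈ 0.53923.

53.92%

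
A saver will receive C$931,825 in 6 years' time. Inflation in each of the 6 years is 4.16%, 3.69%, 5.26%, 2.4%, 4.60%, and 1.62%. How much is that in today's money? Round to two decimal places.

C$753,047.40

Price-level factor over 6 years: 1.0416 × 1.0369 × 1.0526 × 1.024 × 1.0460 × 1.0162 ≈ 1.2374055031.
Purchasing power today: C$931,825 divided by that factor.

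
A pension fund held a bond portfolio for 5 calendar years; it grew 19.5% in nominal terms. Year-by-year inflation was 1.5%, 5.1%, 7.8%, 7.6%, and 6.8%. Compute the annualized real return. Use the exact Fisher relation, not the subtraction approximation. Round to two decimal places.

Cumulative inflation factor: 1.015 × 1.051 × 1.078 × 1.076 × 1.068 ≈ 1.32151.
Nominal growth factor: 1.19500. Real growth factor = 1.19500 / 1.32151 ≈ 0.90427.
Annualized: 0.90427^(1/5) − 1 ≈ -0.01992.

-1.99%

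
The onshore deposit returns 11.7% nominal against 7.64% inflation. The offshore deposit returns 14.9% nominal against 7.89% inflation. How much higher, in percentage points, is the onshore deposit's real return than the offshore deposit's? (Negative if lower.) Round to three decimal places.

The onshore deposit real return: 1.117/1.0764 − 1 = 3.7718%.
The offshore deposit real return: 1.149/1.0789 − 1 = 6.4974%.
Difference: 3.7718 − 6.4974 = -2.7256 pp.

-2.726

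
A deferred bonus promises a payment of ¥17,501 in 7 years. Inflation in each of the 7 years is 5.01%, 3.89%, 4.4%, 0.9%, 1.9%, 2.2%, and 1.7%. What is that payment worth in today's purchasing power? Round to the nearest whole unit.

¥14,379

Price-level factor over 7 years: 1.0501 × 1.0389 × 1.044 × 1.009 × 1.019 × 1.022 × 1.017 ≈ 1.2171443919.
Purchasing power today: ¥17,501 divided by that factor.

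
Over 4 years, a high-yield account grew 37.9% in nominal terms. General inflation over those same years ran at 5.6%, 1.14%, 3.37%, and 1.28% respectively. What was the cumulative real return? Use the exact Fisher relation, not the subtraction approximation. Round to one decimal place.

Cumulative inflation factor: 1.056 × 1.0114 × 1.0337 × 1.0128 ≈ 1.11816.
Nominal growth factor: 1.37900. Real growth factor = 1.37900 / 1.11816 ≈ 1.23327.
Total real return ≈ 23.3273%.

23.3%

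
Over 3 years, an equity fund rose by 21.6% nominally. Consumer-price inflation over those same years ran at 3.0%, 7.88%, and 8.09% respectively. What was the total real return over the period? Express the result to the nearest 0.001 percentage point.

Cumulative inflation factor: 1.030 × 1.0788 × 1.0809 ≈ 1.20106.
Nominal growth factor: 1.21600. Real growth factor = 1.21600 / 1.20106 ≈ 1.01244.
Total real return ≈ 1.2441%.

1.244%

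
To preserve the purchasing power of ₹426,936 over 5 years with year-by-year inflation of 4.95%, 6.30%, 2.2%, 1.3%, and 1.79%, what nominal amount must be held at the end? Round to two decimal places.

Cumulative price-level factor: 1.0495 × 1.0630 × 1.022 × 1.013 × 1.0179 ≈ 1.1756584318.
The nominal amount required is ₹426,936 scaled up by that factor.

₹501,930.91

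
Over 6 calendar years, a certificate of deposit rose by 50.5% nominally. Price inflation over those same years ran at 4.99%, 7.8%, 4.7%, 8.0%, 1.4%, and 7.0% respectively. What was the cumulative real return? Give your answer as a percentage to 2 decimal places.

8.39%

Cumulative inflation factor: 1.0499 × 1.078 × 1.047 × 1.080 × 1.014 × 1.070 ≈ 1.38854.
Nominal growth factor: 1.50500. Real growth factor = 1.50500 / 1.38854 ≈ 1.08387.
Total real return ≈ 8.3871%.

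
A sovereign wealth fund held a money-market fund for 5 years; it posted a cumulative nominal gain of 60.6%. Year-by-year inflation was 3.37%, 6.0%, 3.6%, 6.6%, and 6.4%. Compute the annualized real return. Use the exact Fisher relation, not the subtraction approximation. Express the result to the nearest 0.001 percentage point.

Cumulative inflation factor: 1.0337 × 1.060 × 1.036 × 1.066 × 1.064 ≈ 1.28753.
Nominal growth factor: 1.60600. Real growth factor = 1.60600 / 1.28753 ≈ 1.24734.
Annualized: 1.24734^(1/5) − 1 ≈ 0.04519.

4.519%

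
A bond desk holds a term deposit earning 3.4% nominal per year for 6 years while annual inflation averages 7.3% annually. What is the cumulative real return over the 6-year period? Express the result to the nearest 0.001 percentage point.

The annual real rate is (1+3.4%)/(1+7.3%) − 1 = -3.6347%.
Compounded over 6 years: (1 + -0.036347)^6 − 1 ≈ -0.19920.

-19.920%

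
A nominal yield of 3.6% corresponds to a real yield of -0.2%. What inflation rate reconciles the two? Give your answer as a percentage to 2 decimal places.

From (1+r_nom) = (1+r_real)(1+π), we get 1+π = (1 + 3.6%)/(1 − 0.2%) = 1.036/0.998 ≈ 1.03808.
So π ≈ 3.8076%.

3.81%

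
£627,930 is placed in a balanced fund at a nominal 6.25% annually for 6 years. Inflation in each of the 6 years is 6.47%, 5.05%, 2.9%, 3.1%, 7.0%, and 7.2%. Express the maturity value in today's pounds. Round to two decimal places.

Nominal value at maturity: £627,930 × (1 + 6.25%)^6 ≈ £903,409.94.
Price-level factor over 6 years: 1.0647 × 1.0505 × 1.029 × 1.031 × 1.070 × 1.072 ≈ 1.3610557477.
Dividing the nominal maturity value by the price-level factor gives the value in today's money.

£663,756.75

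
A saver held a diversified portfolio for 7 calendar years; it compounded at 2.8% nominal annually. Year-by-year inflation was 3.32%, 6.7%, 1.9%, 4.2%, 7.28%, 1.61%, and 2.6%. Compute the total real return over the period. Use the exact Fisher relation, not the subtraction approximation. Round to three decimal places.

-7.326%

Cumulative inflation factor: 1.0332 × 1.067 × 1.019 × 1.042 × 1.0728 × 1.0161 × 1.026 ≈ 1.30916.
Nominal growth factor: 1.21325. Real growth factor = 1.21325 / 1.30916 ≈ 0.92674.
Total real return ≈ -7.3259%.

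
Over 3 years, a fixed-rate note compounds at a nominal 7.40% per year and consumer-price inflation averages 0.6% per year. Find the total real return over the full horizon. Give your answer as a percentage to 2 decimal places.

21.68%

The annual real rate is (1+7.40%)/(1+0.6%) − 1 = 6.7594%.
Compounded over 3 years: (1 + 0.067594)^3 − 1 ≈ 0.21680.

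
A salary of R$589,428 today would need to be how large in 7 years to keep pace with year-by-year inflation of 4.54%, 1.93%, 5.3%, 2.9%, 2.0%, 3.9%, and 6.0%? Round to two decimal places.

R$764,505.50

Cumulative price-level factor: 1.0454 × 1.0193 × 1.053 × 1.029 × 1.020 × 1.039 × 1.060 ≈ 1.2970294898.
Multiplying R$589,428 by the price-level factor gives the future nominal sum.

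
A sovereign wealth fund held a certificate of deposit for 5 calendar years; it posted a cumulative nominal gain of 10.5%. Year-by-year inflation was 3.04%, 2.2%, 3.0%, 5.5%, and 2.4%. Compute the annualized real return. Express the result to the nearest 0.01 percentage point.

Cumulative inflation factor: 1.0304 × 1.022 × 1.030 × 1.055 × 1.024 ≈ 1.17178.
Nominal growth factor: 1.10500. Real growth factor = 1.10500 / 1.17178 ≈ 0.94301.
Annualized: 0.94301^(1/5) − 1 ≈ -0.01167.

-1.17%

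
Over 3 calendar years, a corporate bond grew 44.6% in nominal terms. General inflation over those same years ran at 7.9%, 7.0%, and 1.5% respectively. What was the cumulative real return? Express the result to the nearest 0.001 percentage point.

Cumulative inflation factor: 1.079 × 1.070 × 1.015 ≈ 1.17185.
Nominal growth factor: 1.44600. Real growth factor = 1.44600 / 1.17185 ≈ 1.23395.
Total real return ≈ 23.3948%.

23.395%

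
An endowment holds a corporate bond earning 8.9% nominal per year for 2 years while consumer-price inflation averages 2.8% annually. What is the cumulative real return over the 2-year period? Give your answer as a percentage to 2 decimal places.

12.22%

The annual real rate is (1+8.9%)/(1+2.8%) − 1 = 5.9339%.
Compounded over 2 years: (1 + 0.059339)^2 − 1 ≈ 0.12220.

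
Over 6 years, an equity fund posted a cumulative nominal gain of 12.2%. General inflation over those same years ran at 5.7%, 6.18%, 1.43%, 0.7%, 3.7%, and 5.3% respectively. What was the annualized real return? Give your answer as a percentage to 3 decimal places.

-1.807%

Cumulative inflation factor: 1.057 × 1.0618 × 1.0143 × 1.007 × 1.037 × 1.053 ≈ 1.25176.
Nominal growth factor: 1.12200. Real growth factor = 1.12200 / 1.25176 ≈ 0.89634.
Annualized: 0.89634^(1/6) − 1 ≈ -0.01807.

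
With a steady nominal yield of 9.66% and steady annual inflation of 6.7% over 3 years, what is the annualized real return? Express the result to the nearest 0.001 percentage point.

2.774%

With constant rates the annual real return is the same each year: (1+9.66%)/(1+6.7%) − 1 = 0.02774.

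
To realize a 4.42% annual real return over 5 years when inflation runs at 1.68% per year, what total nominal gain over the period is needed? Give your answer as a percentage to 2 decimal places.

34.93%

Required annual nominal rate: (1+4.42%)(1+1.68%) − 1 = 6.174256%.
Cumulative over 5 years: (1 + 0.06174256)^5 − 1 ≈ 0.34926.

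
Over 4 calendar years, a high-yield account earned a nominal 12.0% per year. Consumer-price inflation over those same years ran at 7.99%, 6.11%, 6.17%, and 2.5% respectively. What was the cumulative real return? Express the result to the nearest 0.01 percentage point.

26.18%

Cumulative inflation factor: 1.0799 × 1.0611 × 1.0617 × 1.025 ≈ 1.24700.
Nominal growth factor: 1.57352. Real growth factor = 1.57352 / 1.24700 ≈ 1.26185.
Total real return ≈ 26.1847%.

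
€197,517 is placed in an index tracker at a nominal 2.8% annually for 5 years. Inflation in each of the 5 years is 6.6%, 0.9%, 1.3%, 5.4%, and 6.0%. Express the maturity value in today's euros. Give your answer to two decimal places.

€186,279.80

Nominal value at maturity: €197,517 × (1 + 2.8%)^5 ≈ €226,761.88.
Price-level factor over 5 years: 1.066 × 1.009 × 1.013 × 1.054 × 1.060 ≈ 1.2173186969.
The maturity value deflated by that factor is the answer in today's purchasing power.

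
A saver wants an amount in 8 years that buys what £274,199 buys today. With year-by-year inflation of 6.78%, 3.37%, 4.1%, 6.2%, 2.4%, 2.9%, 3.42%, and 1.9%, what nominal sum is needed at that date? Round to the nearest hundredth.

Cumulative price-level factor: 1.0678 × 1.0337 × 1.041 × 1.062 × 1.024 × 1.029 × 1.0342 × 1.019 ≈ 1.3550450308.
The nominal amount required is £274,199 scaled up by that factor.

£371,551.99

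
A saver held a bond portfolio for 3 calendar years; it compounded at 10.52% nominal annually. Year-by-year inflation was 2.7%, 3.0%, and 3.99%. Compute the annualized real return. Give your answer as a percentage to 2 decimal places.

Cumulative inflation factor: 1.027 × 1.030 × 1.0399 ≈ 1.10002.
Nominal growth factor: 1.34997. Real growth factor = 1.34997 / 1.10002 ≈ 1.22722.
Annualized: 1.22722^(1/3) − 1 ≈ 0.07063.

7.06%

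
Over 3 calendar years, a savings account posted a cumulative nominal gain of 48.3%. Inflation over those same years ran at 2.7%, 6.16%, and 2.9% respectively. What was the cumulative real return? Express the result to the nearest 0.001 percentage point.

32.189%

Cumulative inflation factor: 1.027 × 1.0616 × 1.029 ≈ 1.12188.
Nominal growth factor: 1.48300. Real growth factor = 1.48300 / 1.12188 ≈ 1.32189.
Total real return ≈ 32.1887%.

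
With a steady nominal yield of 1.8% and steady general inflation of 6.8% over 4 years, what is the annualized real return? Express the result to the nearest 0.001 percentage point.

With constant rates the annual real return is the same each year: (1+1.8%)/(1+6.8%) − 1 = -0.04682.

-4.682%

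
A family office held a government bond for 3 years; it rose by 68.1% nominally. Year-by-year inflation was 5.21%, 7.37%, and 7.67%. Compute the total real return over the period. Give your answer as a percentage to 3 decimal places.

38.208%

Cumulative inflation factor: 1.0521 × 1.0737 × 1.0767 ≈ 1.21628.
Nominal growth factor: 1.68100. Real growth factor = 1.68100 / 1.21628 ≈ 1.38208.
Total real return ≈ 38.2080%.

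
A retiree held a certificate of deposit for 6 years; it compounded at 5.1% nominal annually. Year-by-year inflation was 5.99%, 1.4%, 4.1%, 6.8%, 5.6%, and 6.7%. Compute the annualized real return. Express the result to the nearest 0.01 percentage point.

Cumulative inflation factor: 1.0599 × 1.014 × 1.041 × 1.068 × 1.056 × 1.067 ≈ 1.34634.
Nominal growth factor: 1.34777. Real growth factor = 1.34777 / 1.34634 ≈ 1.00107.
Annualized: 1.00107^(1/6) − 1 ≈ 0.00018.

0.02%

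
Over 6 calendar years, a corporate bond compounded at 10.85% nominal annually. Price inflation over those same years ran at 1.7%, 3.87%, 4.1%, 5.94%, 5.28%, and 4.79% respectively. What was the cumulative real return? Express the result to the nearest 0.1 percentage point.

Cumulative inflation factor: 1.017 × 1.0387 × 1.041 × 1.0594 × 1.0528 × 1.0479 ≈ 1.28525.
Nominal growth factor: 1.85530. Real growth factor = 1.85530 / 1.28525 ≈ 1.44353.
Total real return ≈ 44.3533%.

44.4%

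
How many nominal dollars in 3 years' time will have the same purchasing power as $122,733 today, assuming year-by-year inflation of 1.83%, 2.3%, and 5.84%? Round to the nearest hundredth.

Cumulative price-level factor: 1.0183 × 1.023 × 1.0584 ≈ 1.1025574006.
The nominal amount required is $122,733 scaled up by that factor.

$135,320.18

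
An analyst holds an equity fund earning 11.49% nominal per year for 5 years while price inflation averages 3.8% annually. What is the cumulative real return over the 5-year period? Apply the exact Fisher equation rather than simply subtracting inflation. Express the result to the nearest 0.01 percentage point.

42.95%

The annual real rate is (1+11.49%)/(1+3.8%) − 1 = 7.4085%.
Compounded over 5 years: (1 + 0.074085)^5 − 1 ≈ 0.42953.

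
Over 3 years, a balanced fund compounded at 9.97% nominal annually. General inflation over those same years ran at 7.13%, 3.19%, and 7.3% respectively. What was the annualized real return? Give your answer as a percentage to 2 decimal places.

Cumulative inflation factor: 1.0713 × 1.0319 × 1.073 ≈ 1.18617.
Nominal growth factor: 1.32991. Real growth factor = 1.32991 / 1.18617 ≈ 1.12118.
Annualized: 1.12118^(1/3) − 1 ≈ 0.03886.

3.89%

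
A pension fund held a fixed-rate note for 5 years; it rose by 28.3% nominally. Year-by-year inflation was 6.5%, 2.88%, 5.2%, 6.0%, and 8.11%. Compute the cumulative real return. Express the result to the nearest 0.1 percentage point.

Cumulative inflation factor: 1.065 × 1.0288 × 1.052 × 1.060 × 1.0811 ≈ 1.32089.
Nominal growth factor: 1.28300. Real growth factor = 1.28300 / 1.32089 ≈ 0.97131.
Total real return ≈ -2.8688%.

-2.9%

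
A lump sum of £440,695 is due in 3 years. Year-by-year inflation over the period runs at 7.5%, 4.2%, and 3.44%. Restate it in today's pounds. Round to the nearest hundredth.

Price-level factor over 3 years: 1.075 × 1.042 × 1.0344 = 1.15868316.
Purchasing power today: £440,695 divided by that factor.

£380,341.25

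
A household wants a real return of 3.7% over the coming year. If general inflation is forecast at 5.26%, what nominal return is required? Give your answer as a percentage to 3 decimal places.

9.155%

By the Fisher equation, 1 + r_nom = (1 + 3.7%)(1 + 5.26%) = 1.037 × 1.0526 = 1.0915462.
So r_nom = 9.15462%.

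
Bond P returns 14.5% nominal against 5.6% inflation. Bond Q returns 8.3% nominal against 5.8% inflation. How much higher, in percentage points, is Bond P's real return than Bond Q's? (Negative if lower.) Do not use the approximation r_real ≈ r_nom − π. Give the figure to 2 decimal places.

Bond P real return: 1.145/1.056 − 1 = 8.428%.
Bond Q real return: 1.083/1.058 − 1 = 2.363%.
Difference: 8.428 − 2.363 = 6.065 pp.

6.07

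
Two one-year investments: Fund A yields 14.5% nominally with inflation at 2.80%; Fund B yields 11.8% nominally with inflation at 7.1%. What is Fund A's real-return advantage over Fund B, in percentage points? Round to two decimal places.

6.99

Fund A real return: 1.145/1.0280 − 1 = 11.381%.
Fund B real return: 1.118/1.071 − 1 = 4.388%.
Difference: 11.381 − 4.388 = 6.993 pp.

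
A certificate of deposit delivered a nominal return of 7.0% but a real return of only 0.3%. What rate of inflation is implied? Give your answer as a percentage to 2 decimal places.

6.68%

From (1+r_nom) = (1+r_real)(1+π), we get 1+π = (1 + 7.0%)/(1 + 0.3%) = 1.070/1.003 ≈ 1.06680.
So π ≈ 6.6800%.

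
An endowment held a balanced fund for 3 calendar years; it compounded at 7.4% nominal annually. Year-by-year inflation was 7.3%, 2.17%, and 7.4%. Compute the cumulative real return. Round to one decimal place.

Cumulative inflation factor: 1.073 × 1.0217 × 1.074 ≈ 1.17741.
Nominal growth factor: 1.23883. Real growth factor = 1.23883 / 1.17741 ≈ 1.05217.
Total real return ≈ 5.2169%.

5.2%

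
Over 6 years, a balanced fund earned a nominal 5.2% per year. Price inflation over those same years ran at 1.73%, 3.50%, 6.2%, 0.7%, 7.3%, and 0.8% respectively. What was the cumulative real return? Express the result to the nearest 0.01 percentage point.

11.30%

Cumulative inflation factor: 1.0173 × 1.0350 × 1.062 × 1.007 × 1.073 × 1.008 ≈ 1.21788.
Nominal growth factor: 1.35548. Real growth factor = 1.35548 / 1.21788 ≈ 1.11299.
Total real return ≈ 11.2989%.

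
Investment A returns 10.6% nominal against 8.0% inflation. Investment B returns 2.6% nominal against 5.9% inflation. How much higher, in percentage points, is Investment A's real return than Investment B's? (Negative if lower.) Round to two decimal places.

Investment A real return: 1.106/1.080 − 1 = 2.407%.
Investment B real return: 1.026/1.059 − 1 = -3.116%.
Difference: 2.407 − (-3.116) = 5.523 pp.

5.52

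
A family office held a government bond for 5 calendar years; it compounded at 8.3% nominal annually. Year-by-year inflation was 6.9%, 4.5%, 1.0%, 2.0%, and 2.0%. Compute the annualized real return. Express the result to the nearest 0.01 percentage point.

4.88%

Cumulative inflation factor: 1.069 × 1.045 × 1.010 × 1.020 × 1.020 ≈ 1.17386.
Nominal growth factor: 1.48985. Real growth factor = 1.48985 / 1.17386 ≈ 1.26919.
Annualized: 1.26919^(1/5) − 1 ≈ 0.04883.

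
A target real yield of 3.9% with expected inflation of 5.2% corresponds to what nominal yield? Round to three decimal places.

By the Fisher equation, 1 + r_nom = (1 + 3.9%)(1 + 5.2%) = 1.039 × 1.052 = 1.093028.
So r_nom = 9.3028%.

9.303%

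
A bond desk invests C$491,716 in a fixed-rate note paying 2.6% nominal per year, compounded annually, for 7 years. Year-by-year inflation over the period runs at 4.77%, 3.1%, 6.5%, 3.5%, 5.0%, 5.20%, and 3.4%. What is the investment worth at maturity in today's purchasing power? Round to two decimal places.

C$432,747.65

Nominal value at maturity: C$491,716 × (1 + 2.6%)^7 ≈ C$588,499.18.
Price-level factor over 7 years: 1.0477 × 1.031 × 1.065 × 1.035 × 1.050 × 1.0520 × 1.034 ≈ 1.3599130595.
Dividing the nominal maturity value by the price-level factor gives the value in today's money.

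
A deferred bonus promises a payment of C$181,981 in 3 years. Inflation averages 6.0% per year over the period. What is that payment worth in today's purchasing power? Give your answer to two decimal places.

Price-level factor over 3 years: (1 + 6.0%)^3 = 1.191016.
Purchasing power today: C$181,981 divided by that factor.

C$152,794.76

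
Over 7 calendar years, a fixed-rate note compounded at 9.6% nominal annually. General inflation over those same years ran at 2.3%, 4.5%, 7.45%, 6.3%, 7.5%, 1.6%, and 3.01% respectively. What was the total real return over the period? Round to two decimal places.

Cumulative inflation factor: 1.023 × 1.045 × 1.0745 × 1.063 × 1.075 × 1.016 × 1.0301 ≈ 1.37377.
Nominal growth factor: 1.89965. Real growth factor = 1.89965 / 1.37377 ≈ 1.38280.
Total real return ≈ 38.2804%.

38.28%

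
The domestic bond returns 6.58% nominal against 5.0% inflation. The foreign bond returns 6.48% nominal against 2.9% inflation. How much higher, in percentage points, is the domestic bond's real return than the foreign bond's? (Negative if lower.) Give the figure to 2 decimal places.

-1.97

The domestic bond real return: 1.0658/1.050 − 1 = 1.505%.
The foreign bond real return: 1.0648/1.029 − 1 = 3.479%.
Difference: 1.505 − 3.479 = -1.974 pp.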